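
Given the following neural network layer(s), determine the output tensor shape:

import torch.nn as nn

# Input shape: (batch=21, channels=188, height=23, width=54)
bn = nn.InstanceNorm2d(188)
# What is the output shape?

Input shape: (21, 188, 23, 54)
Output shape: (21, 188, 23, 54)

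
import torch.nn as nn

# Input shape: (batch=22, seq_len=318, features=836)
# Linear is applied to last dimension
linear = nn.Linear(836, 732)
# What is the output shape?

Input shape: (22, 318, 836)
Output shape: (22, 318, 732)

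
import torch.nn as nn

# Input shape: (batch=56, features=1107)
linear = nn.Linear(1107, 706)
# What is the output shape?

Input shape: (56, 1107)
Output shape: (56, 706)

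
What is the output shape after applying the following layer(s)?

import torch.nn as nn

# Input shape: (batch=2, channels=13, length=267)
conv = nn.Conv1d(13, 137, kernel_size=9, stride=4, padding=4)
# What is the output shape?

Input shape: (2, 13, 267)
Output shape: (2, 137, 67)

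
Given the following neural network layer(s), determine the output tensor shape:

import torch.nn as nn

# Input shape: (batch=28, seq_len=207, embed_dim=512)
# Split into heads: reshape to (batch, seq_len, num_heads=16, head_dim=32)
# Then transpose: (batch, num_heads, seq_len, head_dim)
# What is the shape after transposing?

Input shape: (28, 207, 512)
  -> after reshape: (28, 207, 16, 32)
Output shape: (28, 16, 207, 32)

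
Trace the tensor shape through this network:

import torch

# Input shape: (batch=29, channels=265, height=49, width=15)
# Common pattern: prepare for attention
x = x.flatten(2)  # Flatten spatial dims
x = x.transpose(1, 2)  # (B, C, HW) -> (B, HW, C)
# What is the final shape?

Input shape: (29, 265, 49, 15)
  -> after flatten(2): (29, 265, 735)
Output shape: (29, 735, 265)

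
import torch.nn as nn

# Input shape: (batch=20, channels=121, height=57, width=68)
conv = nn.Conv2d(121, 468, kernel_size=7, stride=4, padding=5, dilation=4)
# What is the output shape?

Input shape: (20, 121, 57, 68)
Output shape: (20, 468, 11, 14)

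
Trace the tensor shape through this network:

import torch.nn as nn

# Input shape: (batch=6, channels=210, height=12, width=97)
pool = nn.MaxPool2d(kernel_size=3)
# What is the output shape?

Input shape: (6, 210, 12, 97)
Output shape: (6, 210, 4, 32)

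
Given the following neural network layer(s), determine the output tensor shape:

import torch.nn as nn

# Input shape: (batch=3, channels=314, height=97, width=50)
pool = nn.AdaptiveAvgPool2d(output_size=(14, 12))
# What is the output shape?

Input shape: (3, 314, 97, 50)
Output shape: (3, 314, 14, 12)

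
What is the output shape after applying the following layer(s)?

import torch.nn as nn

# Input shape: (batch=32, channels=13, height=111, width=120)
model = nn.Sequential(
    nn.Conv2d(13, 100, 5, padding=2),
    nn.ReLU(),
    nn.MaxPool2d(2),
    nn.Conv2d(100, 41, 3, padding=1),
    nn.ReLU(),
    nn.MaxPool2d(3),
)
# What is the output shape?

Input shape: (32, 13, 111, 120)
  -> after first Conv2d: (32, 100, 111, 120)
  -> after first MaxPool2d: (32, 100, 55, 60)
  -> after second Conv2d: (32, 41, 55, 60)
Output shape: (32, 41, 18, 20)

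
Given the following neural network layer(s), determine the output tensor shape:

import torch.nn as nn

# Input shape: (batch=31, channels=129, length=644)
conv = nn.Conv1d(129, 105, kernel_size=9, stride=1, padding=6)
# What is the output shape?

Input shape: (31, 129, 644)
Output shape: (31, 105, 648)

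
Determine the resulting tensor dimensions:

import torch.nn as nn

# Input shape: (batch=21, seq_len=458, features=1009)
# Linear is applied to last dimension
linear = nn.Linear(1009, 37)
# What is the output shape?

Input shape: (21, 458, 1009)
Output shape: (21, 458, 37)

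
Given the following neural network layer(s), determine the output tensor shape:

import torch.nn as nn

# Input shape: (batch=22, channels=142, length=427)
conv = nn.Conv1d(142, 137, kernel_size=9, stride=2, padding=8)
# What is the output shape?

Input shape: (22, 142, 427)
Output shape: (22, 137, 218)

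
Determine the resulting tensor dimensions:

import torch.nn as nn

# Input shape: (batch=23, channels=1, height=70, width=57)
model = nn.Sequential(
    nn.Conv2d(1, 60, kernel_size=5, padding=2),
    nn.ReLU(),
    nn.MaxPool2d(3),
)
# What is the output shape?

Input shape: (23, 1, 70, 57)
  -> after Conv2d: (23, 60, 70, 57)
  -> after ReLU: (23, 60, 70, 57)
Output shape: (23, 60, 23, 19)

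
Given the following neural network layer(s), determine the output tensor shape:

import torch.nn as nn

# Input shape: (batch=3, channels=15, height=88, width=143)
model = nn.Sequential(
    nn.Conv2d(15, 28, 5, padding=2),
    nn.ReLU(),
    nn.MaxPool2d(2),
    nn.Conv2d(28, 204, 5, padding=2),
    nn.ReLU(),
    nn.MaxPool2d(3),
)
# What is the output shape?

Input shape: (3, 15, 88, 143)
  -> after first Conv2d: (3, 28, 88, 143)
  -> after first MaxPool2d: (3, 28, 44, 71)
  -> after second Conv2d: (3, 204, 44, 71)
Output shape: (3, 204, 14, 23)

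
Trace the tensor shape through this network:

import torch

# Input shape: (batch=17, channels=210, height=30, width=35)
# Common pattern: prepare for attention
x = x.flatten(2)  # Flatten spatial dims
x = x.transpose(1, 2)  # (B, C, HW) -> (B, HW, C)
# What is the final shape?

Input shape: (17, 210, 30, 35)
  -> after flatten(2): (17, 210, 1050)
Output shape: (17, 1050, 210)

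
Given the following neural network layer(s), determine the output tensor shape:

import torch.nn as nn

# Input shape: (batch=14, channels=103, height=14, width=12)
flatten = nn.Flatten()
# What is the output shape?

Input shape: (14, 103, 14, 12)
Output shape: (14, 17304)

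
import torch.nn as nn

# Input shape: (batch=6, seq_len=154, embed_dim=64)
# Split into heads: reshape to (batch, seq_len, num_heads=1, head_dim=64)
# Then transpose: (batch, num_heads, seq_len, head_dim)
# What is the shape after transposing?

Input shape: (6, 154, 64)
  -> after reshape: (6, 154, 1, 64)
Output shape: (6, 1, 154, 64)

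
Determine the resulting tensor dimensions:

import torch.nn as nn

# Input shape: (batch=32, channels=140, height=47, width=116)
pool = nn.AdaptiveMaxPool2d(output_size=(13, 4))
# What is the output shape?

Input shape: (32, 140, 47, 116)
Output shape: (32, 140, 13, 4)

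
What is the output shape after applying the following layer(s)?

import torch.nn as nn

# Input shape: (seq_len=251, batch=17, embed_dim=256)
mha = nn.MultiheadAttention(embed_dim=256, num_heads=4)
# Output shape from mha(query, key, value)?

Input shape: (251, 17, 256)
Output shape: (251, 17, 256)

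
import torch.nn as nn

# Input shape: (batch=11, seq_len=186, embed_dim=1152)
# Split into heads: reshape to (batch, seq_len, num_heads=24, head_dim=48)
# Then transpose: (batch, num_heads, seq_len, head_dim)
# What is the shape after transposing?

Input shape: (11, 186, 1152)
  -> after reshape: (11, 186, 24, 48)
Output shape: (11, 24, 186, 48)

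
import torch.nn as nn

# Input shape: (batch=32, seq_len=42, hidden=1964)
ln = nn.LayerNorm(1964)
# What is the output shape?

Input shape: (32, 42, 1964)
Output shape: (32, 42, 1964)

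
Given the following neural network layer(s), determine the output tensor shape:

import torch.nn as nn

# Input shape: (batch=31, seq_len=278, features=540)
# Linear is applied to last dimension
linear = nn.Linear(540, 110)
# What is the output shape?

Input shape: (31, 278, 540)
Output shape: (31, 278, 110)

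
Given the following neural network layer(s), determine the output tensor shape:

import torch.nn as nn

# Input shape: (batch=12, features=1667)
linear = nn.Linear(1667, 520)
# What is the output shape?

Input shape: (12, 1667)
Output shape: (12, 520)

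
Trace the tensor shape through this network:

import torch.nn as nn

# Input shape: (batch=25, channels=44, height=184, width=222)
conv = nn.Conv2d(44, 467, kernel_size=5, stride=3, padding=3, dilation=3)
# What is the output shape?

Input shape: (25, 44, 184, 222)
Output shape: (25, 467, 60, 72)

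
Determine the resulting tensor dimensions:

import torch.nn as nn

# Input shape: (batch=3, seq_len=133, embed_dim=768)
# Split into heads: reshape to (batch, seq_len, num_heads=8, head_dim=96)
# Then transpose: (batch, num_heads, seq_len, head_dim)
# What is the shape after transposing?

Input shape: (3, 133, 768)
  -> after reshape: (3, 133, 8, 96)
Output shape: (3, 8, 133, 96)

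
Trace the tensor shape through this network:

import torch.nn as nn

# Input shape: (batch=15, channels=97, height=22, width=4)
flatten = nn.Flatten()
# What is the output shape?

Input shape: (15, 97, 22, 4)
Output shape: (15, 8536)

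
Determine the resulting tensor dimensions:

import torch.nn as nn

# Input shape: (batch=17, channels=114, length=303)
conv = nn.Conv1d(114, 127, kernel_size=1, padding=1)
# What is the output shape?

Input shape: (17, 114, 303)
Output shape: (17, 127, 305)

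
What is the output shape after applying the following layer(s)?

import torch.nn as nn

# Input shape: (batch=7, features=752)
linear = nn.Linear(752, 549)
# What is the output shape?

Input shape: (7, 752)
Output shape: (7, 549)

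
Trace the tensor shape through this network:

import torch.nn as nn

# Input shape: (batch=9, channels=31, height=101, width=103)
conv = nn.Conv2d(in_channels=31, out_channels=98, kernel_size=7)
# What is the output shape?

Input shape: (9, 31, 101, 103)
Output shape: (9, 98, 95, 97)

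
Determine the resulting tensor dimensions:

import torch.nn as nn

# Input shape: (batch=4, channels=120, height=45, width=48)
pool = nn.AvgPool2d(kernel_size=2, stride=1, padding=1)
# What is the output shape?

Input shape: (4, 120, 45, 48)
Output shape: (4, 120, 46, 49)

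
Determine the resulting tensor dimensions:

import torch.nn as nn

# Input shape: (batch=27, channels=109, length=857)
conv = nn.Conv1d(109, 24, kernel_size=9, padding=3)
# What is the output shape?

Input shape: (27, 109, 857)
Output shape: (27, 24, 855)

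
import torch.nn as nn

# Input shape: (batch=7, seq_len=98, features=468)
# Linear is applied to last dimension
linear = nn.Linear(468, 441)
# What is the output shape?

Input shape: (7, 98, 468)
Output shape: (7, 98, 441)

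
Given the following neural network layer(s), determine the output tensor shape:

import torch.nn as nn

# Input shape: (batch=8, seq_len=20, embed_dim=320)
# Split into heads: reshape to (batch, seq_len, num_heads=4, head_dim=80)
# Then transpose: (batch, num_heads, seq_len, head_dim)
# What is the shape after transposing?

Input shape: (8, 20, 320)
  -> after reshape: (8, 20, 4, 80)
Output shape: (8, 4, 20, 80)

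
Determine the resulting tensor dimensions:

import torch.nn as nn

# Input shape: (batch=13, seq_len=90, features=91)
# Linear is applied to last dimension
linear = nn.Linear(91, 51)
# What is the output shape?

Input shape: (13, 90, 91)
Output shape: (13, 90, 51)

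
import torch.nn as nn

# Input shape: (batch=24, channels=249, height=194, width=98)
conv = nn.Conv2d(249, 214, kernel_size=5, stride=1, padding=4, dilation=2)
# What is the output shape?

Input shape: (24, 249, 194, 98)
Output shape: (24, 214, 194, 98)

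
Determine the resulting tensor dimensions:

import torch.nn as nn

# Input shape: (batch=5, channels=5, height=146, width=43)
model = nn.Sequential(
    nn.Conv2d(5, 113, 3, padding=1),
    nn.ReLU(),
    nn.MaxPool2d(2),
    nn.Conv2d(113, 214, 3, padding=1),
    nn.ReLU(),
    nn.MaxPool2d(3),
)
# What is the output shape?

Input shape: (5, 5, 146, 43)
  -> after first Conv2d: (5, 113, 146, 43)
  -> after first MaxPool2d: (5, 113, 73, 21)
  -> after second Conv2d: (5, 214, 73, 21)
Output shape: (5, 214, 24, 7)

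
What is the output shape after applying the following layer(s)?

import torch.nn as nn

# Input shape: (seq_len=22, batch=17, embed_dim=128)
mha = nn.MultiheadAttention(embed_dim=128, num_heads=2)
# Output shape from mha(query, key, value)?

Input shape: (22, 17, 128)
Output shape: (22, 17, 128)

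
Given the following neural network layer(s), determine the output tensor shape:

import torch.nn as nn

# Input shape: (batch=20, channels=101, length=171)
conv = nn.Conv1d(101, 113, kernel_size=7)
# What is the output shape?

Input shape: (20, 101, 171)
Output shape: (20, 113, 165)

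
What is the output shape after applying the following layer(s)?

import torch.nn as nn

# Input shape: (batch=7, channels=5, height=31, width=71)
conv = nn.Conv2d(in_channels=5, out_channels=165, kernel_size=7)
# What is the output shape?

Input shape: (7, 5, 31, 71)
Output shape: (7, 165, 25, 65)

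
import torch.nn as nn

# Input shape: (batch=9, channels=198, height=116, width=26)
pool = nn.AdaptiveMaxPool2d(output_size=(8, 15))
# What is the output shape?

Input shape: (9, 198, 116, 26)
Output shape: (9, 198, 8, 15)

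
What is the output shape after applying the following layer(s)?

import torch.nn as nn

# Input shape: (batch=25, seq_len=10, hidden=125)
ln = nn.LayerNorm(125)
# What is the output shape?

Input shape: (25, 10, 125)
Output shape: (25, 10, 125)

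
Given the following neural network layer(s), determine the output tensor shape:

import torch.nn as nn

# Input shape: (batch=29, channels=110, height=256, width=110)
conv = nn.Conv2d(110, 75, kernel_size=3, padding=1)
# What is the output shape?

Input shape: (29, 110, 256, 110)
Output shape: (29, 75, 256, 110)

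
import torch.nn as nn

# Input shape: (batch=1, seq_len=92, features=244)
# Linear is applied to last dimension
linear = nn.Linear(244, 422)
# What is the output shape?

Input shape: (1, 92, 244)
Output shape: (1, 92, 422)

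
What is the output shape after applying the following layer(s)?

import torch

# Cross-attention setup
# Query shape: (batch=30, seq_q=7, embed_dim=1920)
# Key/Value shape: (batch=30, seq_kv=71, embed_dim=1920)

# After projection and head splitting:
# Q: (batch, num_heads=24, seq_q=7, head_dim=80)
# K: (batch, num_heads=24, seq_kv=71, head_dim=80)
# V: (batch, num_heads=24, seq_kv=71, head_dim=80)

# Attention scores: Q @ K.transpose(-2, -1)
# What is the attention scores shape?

Input shape: (30, 7, 1920)
Output shape: (30, 24, 7, 71)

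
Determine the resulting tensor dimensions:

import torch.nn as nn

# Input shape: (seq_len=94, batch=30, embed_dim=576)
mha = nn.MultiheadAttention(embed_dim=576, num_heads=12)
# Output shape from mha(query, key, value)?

Input shape: (94, 30, 576)
Output shape: (94, 30, 576)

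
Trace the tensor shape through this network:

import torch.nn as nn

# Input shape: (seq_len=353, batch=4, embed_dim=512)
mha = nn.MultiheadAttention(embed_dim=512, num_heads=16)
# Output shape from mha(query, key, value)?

Input shape: (353, 4, 512)
Output shape: (353, 4, 512)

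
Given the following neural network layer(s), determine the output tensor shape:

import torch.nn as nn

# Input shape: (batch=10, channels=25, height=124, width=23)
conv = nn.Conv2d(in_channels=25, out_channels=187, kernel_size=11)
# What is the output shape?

Input shape: (10, 25, 124, 23)
Output shape: (10, 187, 114, 13)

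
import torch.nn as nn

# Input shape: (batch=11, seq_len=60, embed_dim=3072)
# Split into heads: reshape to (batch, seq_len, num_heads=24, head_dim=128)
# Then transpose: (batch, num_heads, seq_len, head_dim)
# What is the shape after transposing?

Input shape: (11, 60, 3072)
  -> after reshape: (11, 60, 24, 128)
Output shape: (11, 24, 60, 128)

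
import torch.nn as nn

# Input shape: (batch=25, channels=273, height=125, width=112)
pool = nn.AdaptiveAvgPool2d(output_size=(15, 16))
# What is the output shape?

Input shape: (25, 273, 125, 112)
Output shape: (25, 273, 15, 16)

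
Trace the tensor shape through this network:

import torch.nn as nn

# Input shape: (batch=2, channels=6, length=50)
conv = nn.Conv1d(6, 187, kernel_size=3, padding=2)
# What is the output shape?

Input shape: (2, 6, 50)
Output shape: (2, 187, 52)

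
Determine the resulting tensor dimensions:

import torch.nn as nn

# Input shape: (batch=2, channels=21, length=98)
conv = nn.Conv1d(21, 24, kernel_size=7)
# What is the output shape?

Input shape: (2, 21, 98)
Output shape: (2, 24, 92)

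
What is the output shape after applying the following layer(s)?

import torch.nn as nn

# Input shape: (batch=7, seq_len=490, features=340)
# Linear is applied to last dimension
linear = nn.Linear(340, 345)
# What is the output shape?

Input shape: (7, 490, 340)
Output shape: (7, 490, 345)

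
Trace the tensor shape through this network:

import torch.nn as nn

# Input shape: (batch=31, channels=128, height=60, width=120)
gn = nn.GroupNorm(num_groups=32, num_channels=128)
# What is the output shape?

Input shape: (31, 128, 60, 120)
Output shape: (31, 128, 60, 120)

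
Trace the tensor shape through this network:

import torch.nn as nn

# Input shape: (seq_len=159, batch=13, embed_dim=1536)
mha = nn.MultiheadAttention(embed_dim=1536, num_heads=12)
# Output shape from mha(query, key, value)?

Input shape: (159, 13, 1536)
Output shape: (159, 13, 1536)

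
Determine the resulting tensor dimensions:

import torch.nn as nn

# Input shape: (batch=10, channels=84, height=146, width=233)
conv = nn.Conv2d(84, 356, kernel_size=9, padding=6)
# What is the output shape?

Input shape: (10, 84, 146, 233)
Output shape: (10, 356, 150, 237)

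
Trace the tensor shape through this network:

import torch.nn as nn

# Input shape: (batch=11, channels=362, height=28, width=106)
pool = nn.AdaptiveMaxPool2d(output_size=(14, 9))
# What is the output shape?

Input shape: (11, 362, 28, 106)
Output shape: (11, 362, 14, 9)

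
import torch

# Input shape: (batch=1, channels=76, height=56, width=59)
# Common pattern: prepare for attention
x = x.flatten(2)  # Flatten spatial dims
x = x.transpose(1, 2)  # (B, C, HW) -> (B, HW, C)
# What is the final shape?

Input shape: (1, 76, 56, 59)
  -> after flatten(2): (1, 76, 3304)
Output shape: (1, 3304, 76)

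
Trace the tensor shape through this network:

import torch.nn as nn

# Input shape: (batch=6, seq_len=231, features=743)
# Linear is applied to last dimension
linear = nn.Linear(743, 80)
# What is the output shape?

Input shape: (6, 231, 743)
Output shape: (6, 231, 80)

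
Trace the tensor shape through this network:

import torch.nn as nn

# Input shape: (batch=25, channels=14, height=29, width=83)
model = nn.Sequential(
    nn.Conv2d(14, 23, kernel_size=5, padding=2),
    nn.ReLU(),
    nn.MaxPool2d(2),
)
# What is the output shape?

Input shape: (25, 14, 29, 83)
  -> after Conv2d: (25, 23, 29, 83)
  -> after ReLU: (25, 23, 29, 83)
Output shape: (25, 23, 14, 41)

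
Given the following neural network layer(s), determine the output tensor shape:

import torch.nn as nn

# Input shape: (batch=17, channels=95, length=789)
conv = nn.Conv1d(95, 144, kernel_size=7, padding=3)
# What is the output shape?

Input shape: (17, 95, 789)
Output shape: (17, 144, 789)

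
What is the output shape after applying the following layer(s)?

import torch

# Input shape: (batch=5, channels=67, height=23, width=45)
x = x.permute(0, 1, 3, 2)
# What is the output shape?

Input shape: (5, 67, 23, 45)
Output shape: (5, 67, 45, 23)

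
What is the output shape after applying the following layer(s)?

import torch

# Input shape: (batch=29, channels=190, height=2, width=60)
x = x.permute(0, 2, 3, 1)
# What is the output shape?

Input shape: (29, 190, 2, 60)
Output shape: (29, 2, 60, 190)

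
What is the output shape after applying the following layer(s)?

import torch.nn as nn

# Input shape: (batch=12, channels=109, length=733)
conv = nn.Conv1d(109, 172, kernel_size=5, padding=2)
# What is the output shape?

Input shape: (12, 109, 733)
Output shape: (12, 172, 733)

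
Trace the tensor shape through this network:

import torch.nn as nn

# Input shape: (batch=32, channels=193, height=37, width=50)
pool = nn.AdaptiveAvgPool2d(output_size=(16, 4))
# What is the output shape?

Input shape: (32, 193, 37, 50)
Output shape: (32, 193, 16, 4)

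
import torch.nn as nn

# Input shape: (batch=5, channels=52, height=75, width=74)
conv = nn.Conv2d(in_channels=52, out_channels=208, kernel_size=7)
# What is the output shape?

Input shape: (5, 52, 75, 74)
Output shape: (5, 208, 69, 68)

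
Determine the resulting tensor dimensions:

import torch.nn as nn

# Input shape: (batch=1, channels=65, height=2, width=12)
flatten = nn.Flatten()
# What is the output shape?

Input shape: (1, 65, 2, 12)
Output shape: (1, 1560)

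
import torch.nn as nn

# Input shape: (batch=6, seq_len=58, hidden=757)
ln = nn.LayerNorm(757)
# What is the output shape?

Input shape: (6, 58, 757)
Output shape: (6, 58, 757)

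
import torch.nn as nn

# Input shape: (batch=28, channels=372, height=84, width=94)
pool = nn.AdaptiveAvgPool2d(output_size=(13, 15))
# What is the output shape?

Input shape: (28, 372, 84, 94)
Output shape: (28, 372, 13, 15)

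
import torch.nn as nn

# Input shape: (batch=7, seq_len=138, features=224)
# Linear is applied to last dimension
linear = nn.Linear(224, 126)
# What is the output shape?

Input shape: (7, 138, 224)
Output shape: (7, 138, 126)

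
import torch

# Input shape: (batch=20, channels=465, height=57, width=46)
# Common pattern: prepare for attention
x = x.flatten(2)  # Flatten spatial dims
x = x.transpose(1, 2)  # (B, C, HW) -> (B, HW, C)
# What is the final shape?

Input shape: (20, 465, 57, 46)
  -> after flatten(2): (20, 465, 2622)
Output shape: (20, 2622, 465)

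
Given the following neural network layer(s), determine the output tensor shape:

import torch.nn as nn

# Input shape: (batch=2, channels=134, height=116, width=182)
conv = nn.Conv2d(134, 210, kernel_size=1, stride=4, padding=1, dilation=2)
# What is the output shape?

Input shape: (2, 134, 116, 182)
Output shape: (2, 210, 30, 46)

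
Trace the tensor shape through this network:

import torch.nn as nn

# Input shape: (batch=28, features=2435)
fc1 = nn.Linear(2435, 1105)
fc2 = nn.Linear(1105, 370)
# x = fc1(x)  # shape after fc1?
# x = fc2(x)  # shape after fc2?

Input shape: (28, 2435)
  -> after fc1: (28, 1105)
Output shape: (28, 370)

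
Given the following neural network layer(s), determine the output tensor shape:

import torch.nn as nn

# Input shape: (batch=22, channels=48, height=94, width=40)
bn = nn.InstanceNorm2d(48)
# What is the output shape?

Input shape: (22, 48, 94, 40)
Output shape: (22, 48, 94, 40)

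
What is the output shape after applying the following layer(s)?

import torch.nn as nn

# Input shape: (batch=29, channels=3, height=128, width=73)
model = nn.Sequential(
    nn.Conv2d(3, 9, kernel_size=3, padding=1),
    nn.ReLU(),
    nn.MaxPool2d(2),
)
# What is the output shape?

Input shape: (29, 3, 128, 73)
  -> after Conv2d: (29, 9, 128, 73)
  -> after ReLU: (29, 9, 128, 73)
Output shape: (29, 9, 64, 36)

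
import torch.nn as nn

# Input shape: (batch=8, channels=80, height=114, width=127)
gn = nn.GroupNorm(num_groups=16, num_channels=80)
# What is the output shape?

Input shape: (8, 80, 114, 127)
Output shape: (8, 80, 114, 127)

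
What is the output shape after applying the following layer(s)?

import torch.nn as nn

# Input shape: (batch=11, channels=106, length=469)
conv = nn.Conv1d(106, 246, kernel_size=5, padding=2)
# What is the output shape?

Input shape: (11, 106, 469)
Output shape: (11, 246, 469)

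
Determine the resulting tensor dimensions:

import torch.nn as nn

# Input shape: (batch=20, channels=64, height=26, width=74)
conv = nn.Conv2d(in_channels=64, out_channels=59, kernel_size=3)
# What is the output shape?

Input shape: (20, 64, 26, 74)
Output shape: (20, 59, 24, 72)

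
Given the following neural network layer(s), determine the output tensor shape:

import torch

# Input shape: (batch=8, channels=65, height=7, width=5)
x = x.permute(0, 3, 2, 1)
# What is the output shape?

Input shape: (8, 65, 7, 5)
Output shape: (8, 5, 7, 65)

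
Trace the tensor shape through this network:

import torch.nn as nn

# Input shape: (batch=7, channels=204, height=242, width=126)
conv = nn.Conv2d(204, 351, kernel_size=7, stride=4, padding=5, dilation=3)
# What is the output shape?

Input shape: (7, 204, 242, 126)
Output shape: (7, 351, 59, 30)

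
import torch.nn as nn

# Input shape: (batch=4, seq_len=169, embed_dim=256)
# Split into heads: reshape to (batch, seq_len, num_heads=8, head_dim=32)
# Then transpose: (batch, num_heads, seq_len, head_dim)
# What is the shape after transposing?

Input shape: (4, 169, 256)
  -> after reshape: (4, 169, 8, 32)
Output shape: (4, 8, 169, 32)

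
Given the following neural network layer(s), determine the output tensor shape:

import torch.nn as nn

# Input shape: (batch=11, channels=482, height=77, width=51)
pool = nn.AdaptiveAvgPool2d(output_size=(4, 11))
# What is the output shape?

Input shape: (11, 482, 77, 51)
Output shape: (11, 482, 4, 11)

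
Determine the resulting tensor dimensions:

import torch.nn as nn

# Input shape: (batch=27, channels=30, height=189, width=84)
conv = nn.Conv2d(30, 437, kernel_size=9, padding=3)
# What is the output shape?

Input shape: (27, 30, 189, 84)
Output shape: (27, 437, 187, 82)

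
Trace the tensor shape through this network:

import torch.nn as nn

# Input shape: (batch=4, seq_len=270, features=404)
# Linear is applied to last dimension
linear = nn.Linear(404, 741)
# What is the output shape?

Input shape: (4, 270, 404)
Output shape: (4, 270, 741)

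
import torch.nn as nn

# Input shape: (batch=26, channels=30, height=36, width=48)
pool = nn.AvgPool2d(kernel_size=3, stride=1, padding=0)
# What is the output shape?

Input shape: (26, 30, 36, 48)
Output shape: (26, 30, 34, 46)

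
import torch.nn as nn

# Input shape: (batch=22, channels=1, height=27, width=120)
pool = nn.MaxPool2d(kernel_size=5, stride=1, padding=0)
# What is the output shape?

Input shape: (22, 1, 27, 120)
Output shape: (22, 1, 23, 116)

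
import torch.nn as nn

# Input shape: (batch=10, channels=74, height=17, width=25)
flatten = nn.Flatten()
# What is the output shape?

Input shape: (10, 74, 17, 25)
Output shape: (10, 31450)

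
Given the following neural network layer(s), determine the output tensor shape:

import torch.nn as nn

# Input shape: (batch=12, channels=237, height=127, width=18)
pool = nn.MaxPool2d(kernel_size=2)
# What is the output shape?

Input shape: (12, 237, 127, 18)
Output shape: (12, 237, 63, 9)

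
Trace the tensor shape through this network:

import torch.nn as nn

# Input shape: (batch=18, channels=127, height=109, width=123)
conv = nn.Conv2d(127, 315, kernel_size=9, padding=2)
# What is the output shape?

Input shape: (18, 127, 109, 123)
Output shape: (18, 315, 105, 119)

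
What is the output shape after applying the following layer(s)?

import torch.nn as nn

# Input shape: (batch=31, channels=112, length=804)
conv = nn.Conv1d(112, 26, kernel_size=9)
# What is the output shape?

Input shape: (31, 112, 804)
Output shape: (31, 26, 796)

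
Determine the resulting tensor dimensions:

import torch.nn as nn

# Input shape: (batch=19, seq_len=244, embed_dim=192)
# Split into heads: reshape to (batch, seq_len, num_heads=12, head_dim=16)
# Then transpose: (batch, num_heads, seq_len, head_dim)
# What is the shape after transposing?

Input shape: (19, 244, 192)
  -> after reshape: (19, 244, 12, 16)
Output shape: (19, 12, 244, 16)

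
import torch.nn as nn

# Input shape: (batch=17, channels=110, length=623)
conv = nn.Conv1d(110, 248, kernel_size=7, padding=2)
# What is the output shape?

Input shape: (17, 110, 623)
Output shape: (17, 248, 621)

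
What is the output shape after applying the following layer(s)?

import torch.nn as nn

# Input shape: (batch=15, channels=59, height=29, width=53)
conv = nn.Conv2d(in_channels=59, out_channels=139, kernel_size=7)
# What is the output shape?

Input shape: (15, 59, 29, 53)
Output shape: (15, 139, 23, 47)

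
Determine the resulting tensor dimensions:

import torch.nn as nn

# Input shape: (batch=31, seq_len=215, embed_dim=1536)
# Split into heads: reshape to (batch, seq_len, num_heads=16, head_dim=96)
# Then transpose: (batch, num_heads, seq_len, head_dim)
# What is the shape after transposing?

Input shape: (31, 215, 1536)
  -> after reshape: (31, 215, 16, 96)
Output shape: (31, 16, 215, 96)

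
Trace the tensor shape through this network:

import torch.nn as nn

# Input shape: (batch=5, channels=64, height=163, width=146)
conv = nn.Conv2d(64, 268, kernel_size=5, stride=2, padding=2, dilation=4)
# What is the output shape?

Input shape: (5, 64, 163, 146)
Output shape: (5, 268, 76, 67)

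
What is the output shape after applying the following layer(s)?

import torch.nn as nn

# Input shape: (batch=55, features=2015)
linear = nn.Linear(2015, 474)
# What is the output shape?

Input shape: (55, 2015)
Output shape: (55, 474)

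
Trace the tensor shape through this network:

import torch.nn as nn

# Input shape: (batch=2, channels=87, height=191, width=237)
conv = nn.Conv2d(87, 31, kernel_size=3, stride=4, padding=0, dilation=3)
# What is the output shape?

Input shape: (2, 87, 191, 237)
Output shape: (2, 31, 47, 58)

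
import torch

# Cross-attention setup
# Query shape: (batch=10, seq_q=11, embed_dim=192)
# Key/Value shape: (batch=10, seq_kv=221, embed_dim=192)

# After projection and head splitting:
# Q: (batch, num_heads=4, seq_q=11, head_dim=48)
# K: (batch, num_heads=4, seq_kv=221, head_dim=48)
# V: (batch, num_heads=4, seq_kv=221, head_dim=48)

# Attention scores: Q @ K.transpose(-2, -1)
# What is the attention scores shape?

Input shape: (10, 11, 192)
Output shape: (10, 4, 11, 221)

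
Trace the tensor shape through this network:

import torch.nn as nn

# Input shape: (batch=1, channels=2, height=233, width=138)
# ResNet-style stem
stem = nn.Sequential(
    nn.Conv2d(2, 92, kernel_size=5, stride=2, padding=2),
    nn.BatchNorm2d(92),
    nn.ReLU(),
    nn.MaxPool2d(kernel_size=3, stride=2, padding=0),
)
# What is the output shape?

Input shape: (1, 2, 233, 138)
  -> after Conv2d 5x5 stride=2: (1, 92, 117, 69)
Output shape: (1, 92, 58, 34)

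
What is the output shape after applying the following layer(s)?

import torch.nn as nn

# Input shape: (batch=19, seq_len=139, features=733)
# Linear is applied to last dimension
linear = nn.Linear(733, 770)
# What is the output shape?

Input shape: (19, 139, 733)
Output shape: (19, 139, 770)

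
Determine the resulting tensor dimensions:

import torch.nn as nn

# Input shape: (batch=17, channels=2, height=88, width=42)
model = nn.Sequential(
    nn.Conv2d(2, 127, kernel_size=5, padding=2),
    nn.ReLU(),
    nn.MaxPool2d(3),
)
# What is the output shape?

Input shape: (17, 2, 88, 42)
  -> after Conv2d: (17, 127, 88, 42)
  -> after ReLU: (17, 127, 88, 42)
Output shape: (17, 127, 29, 14)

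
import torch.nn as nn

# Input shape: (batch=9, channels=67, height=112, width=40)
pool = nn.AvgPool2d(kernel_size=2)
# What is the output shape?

Input shape: (9, 67, 112, 40)
Output shape: (9, 67, 56, 20)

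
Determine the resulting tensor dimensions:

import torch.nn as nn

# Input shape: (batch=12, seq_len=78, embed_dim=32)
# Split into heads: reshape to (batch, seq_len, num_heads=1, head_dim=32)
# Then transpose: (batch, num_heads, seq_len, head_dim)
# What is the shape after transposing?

Input shape: (12, 78, 32)
  -> after reshape: (12, 78, 1, 32)
Output shape: (12, 1, 78, 32)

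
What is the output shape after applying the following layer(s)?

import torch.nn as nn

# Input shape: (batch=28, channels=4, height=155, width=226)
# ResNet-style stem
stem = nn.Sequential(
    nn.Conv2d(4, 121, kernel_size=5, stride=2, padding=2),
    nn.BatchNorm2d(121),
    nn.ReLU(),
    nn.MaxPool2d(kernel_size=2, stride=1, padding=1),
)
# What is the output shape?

Input shape: (28, 4, 155, 226)
  -> after Conv2d 5x5 stride=2: (28, 121, 78, 113)
Output shape: (28, 121, 79, 114)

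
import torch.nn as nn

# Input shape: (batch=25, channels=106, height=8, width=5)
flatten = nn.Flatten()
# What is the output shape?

Input shape: (25, 106, 8, 5)
Output shape: (25, 4240)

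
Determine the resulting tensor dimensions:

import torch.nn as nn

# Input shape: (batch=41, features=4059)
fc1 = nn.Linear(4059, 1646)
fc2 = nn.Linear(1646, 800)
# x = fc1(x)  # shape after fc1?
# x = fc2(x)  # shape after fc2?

Input shape: (41, 4059)
  -> after fc1: (41, 1646)
Output shape: (41, 800)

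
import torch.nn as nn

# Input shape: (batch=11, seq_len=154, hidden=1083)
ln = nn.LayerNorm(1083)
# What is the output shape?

Input shape: (11, 154, 1083)
Output shape: (11, 154, 1083)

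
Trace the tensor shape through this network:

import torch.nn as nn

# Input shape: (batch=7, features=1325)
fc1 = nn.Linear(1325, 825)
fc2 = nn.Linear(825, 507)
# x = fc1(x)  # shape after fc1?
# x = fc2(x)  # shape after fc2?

Input shape: (7, 1325)
  -> after fc1: (7, 825)
Output shape: (7, 507)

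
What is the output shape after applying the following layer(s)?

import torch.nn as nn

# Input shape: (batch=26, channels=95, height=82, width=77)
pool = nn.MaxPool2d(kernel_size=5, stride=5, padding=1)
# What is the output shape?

Input shape: (26, 95, 82, 77)
Output shape: (26, 95, 16, 15)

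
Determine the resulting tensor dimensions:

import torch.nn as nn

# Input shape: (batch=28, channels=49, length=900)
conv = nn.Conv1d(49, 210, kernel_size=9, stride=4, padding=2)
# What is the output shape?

Input shape: (28, 49, 900)
Output shape: (28, 210, 224)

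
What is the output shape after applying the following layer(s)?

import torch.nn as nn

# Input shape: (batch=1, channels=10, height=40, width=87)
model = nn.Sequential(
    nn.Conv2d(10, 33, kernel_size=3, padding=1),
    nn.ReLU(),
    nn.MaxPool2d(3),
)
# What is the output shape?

Input shape: (1, 10, 40, 87)
  -> after Conv2d: (1, 33, 40, 87)
  -> after ReLU: (1, 33, 40, 87)
Output shape: (1, 33, 13, 29)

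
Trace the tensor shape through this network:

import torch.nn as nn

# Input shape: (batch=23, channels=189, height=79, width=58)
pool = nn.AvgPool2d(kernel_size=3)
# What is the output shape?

Input shape: (23, 189, 79, 58)
Output shape: (23, 189, 26, 19)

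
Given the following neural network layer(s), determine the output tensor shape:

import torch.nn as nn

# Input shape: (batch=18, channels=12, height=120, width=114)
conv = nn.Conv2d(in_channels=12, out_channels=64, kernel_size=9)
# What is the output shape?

Input shape: (18, 12, 120, 114)
Output shape: (18, 64, 112, 106)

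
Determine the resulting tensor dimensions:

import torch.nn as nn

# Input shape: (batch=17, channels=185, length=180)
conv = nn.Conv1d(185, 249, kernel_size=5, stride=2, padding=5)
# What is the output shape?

Input shape: (17, 185, 180)
Output shape: (17, 249, 93)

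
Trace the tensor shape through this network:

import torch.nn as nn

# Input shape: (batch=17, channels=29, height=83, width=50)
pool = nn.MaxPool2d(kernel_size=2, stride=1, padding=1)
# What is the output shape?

Input shape: (17, 29, 83, 50)
Output shape: (17, 29, 84, 51)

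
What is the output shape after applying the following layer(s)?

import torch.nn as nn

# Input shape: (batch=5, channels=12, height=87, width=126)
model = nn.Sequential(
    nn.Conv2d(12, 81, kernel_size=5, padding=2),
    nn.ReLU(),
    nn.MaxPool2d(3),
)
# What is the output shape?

Input shape: (5, 12, 87, 126)
  -> after Conv2d: (5, 81, 87, 126)
  -> after ReLU: (5, 81, 87, 126)
Output shape: (5, 81, 29, 42)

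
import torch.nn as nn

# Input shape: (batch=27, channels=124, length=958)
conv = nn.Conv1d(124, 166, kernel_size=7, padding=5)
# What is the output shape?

Input shape: (27, 124, 958)
Output shape: (27, 166, 962)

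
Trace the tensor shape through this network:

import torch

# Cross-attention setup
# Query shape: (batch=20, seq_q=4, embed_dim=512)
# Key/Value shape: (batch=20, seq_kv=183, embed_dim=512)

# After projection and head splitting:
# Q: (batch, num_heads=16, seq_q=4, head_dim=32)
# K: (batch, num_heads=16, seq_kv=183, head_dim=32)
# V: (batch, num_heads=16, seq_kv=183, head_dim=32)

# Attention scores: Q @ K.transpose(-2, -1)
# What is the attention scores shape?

Input shape: (20, 4, 512)
Output shape: (20, 16, 4, 183)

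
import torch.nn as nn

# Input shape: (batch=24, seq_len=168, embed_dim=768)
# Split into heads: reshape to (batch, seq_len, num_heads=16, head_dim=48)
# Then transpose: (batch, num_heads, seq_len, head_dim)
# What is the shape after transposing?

Input shape: (24, 168, 768)
  -> after reshape: (24, 168, 16, 48)
Output shape: (24, 16, 168, 48)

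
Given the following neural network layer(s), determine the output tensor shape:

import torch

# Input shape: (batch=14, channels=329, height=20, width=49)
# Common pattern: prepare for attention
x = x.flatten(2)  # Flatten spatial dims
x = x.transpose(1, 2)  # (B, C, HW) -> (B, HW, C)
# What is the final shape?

Input shape: (14, 329, 20, 49)
  -> after flatten(2): (14, 329, 980)
Output shape: (14, 980, 329)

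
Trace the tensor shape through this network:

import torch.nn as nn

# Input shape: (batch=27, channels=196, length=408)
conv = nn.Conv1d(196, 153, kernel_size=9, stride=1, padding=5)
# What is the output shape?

Input shape: (27, 196, 408)
Output shape: (27, 153, 410)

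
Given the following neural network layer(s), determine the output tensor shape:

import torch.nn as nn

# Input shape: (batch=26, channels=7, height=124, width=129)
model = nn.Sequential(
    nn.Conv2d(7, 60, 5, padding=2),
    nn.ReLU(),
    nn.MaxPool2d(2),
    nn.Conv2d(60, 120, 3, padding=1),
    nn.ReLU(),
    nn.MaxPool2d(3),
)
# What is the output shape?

Input shape: (26, 7, 124, 129)
  -> after first Conv2d: (26, 60, 124, 129)
  -> after first MaxPool2d: (26, 60, 62, 64)
  -> after second Conv2d: (26, 120, 62, 64)
Output shape: (26, 120, 20, 21)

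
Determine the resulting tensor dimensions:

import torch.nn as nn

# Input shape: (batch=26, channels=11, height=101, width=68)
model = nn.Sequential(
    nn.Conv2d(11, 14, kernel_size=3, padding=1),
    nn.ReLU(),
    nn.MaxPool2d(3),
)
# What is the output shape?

Input shape: (26, 11, 101, 68)
  -> after Conv2d: (26, 14, 101, 68)
  -> after ReLU: (26, 14, 101, 68)
Output shape: (26, 14, 33, 22)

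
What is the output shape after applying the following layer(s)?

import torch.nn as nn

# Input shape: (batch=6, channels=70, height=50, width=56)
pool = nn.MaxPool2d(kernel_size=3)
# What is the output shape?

Input shape: (6, 70, 50, 56)
Output shape: (6, 70, 16, 18)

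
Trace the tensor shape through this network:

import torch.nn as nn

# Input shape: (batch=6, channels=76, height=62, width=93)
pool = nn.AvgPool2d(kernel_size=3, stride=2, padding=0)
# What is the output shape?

Input shape: (6, 76, 62, 93)
Output shape: (6, 76, 30, 46)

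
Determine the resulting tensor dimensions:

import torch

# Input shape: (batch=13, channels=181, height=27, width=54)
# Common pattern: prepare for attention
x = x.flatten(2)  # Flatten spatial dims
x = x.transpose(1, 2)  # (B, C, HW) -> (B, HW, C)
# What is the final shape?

Input shape: (13, 181, 27, 54)
  -> after flatten(2): (13, 181, 1458)
Output shape: (13, 1458, 181)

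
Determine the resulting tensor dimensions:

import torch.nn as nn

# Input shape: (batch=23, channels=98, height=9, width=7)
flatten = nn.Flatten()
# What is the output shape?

Input shape: (23, 98, 9, 7)
Output shape: (23, 6174)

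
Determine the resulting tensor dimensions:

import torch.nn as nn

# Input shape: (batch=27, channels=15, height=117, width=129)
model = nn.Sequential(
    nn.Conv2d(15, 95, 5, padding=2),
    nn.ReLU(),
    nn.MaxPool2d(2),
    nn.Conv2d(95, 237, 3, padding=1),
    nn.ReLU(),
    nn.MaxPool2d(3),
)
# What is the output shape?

Input shape: (27, 15, 117, 129)
  -> after first Conv2d: (27, 95, 117, 129)
  -> after first MaxPool2d: (27, 95, 58, 64)
  -> after second Conv2d: (27, 237, 58, 64)
Output shape: (27, 237, 19, 21)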